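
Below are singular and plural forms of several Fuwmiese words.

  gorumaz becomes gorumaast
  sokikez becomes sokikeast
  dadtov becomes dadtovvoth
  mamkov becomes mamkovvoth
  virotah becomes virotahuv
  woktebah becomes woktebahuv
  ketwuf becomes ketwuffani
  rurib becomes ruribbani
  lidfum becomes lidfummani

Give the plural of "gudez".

gorumaz and virotah both have last vowel 'a' yet inflect differently (gorumaast, virotahuv), so the last vowel is not what conditions the rule; the final letter is.
"gudez" ends in -z. The stems ending in -z (gorumaz → gorumaast, sokikez → sokikeast) drop the final letter and add -ast.
So gudez → gudeast.

gudeast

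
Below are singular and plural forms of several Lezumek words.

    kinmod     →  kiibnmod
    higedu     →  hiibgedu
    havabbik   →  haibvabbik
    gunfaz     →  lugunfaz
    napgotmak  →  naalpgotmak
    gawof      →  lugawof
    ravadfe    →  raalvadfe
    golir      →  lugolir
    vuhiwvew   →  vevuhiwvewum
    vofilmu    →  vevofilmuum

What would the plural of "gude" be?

lugude

vofilmu and higedu both end in -u yet inflect differently (vevofilmuum, hiibgedu), so the final letter is not what conditions the rule; the first letter is.
"gude" begins with g-. The stems beginning with g- (golir → lugolir, gunfaz → lugunfaz, gawof → lugawof) add the prefix lu-.
The other patterns: stems beginning with v- add ve- … -um around the stem; stems beginning with h- or k- insert -ib- after the first vowel; stems beginning with n- or r- insert -al- after the first vowel.
So gude → lugude.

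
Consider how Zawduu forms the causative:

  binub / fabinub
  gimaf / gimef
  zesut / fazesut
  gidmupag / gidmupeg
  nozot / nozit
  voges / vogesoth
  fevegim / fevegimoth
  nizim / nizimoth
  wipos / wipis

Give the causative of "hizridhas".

hizridhes

voges and wipos both end in -s yet inflect differently (vogesoth, wipis), so the final letter is not what conditions the rule; the last vowel is.
"hizridhas" has last vowel 'a'. The stems whose last vowel is 'a' (gidmupag → gidmupeg, gimaf → gimef) change the last vowel to 'e'.
So hizridhas → hizridhes.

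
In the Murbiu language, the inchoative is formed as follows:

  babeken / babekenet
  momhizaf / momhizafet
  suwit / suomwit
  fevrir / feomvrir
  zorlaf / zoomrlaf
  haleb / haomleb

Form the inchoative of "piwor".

piomwor

momhizaf and zorlaf both end in -f yet inflect differently (momhizafet, zoomrlaf), so the final letter is not what conditions the rule; the number of vowels is.
"piwor" has 2 vowels. The stems with 2 vowels (fevrir → feomvrir, suwit → suomwit, haleb → haomleb) insert -om- after the first vowel.
The other pattern: stems with 3 vowels add -et.
So piwor → piomwor.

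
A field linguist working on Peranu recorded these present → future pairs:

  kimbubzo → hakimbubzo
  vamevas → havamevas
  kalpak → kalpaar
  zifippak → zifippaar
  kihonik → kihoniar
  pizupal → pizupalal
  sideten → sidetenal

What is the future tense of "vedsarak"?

"vedsarak" ends in -k. The stems ending in -k (kalpak → kalpaar, zifippak → zifippaar, kihonik → kihoniar) drop the final letter and add -ar.
So vedsarak → vedsaraar.

vedsaraar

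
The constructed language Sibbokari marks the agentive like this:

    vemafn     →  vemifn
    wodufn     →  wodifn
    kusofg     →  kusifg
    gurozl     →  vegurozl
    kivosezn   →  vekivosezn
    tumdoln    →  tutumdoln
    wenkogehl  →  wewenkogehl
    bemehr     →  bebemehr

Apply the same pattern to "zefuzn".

vemafn and kivosezn both end in -n yet inflect differently (vemifn, vekivosezn), so the final letter is not what conditions the rule; the second-to-last letter is.
"zefuzn" has second-to-last letter 'z'. The stems whose second-to-last letter is 'z' (gurozl → vegurozl, kivosezn → vekivosezn) add the prefix ve-.
The other patterns: stems whose second-to-last letter is 'f' change the last vowel to 'i'; stems whose second-to-last letter is 'h' or 'l' repeat the first consonant+vowel as a prefix.
So zefuzn → vezefuzn.

vezefuzn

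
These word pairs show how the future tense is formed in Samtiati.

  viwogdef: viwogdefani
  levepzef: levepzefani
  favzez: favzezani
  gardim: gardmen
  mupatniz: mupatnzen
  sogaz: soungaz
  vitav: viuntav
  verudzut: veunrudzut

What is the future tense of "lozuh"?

favzez and mupatniz both end in -z yet inflect differently (favzezani, mupatnzen), so the final letter is not what conditions the rule; the last vowel is.
"lozuh" has last vowel 'u'. The one such stem in the data (verudzut → veunrudzut) inserts -un- after the first vowel (as do sogaz, vitav), so the same rule applies.
The other patterns: stems whose last vowel is 'e' add -ani; stems whose last vowel is 'i' delete the last vowel and add -en.
So lozuh → lounzuh.

lounzuh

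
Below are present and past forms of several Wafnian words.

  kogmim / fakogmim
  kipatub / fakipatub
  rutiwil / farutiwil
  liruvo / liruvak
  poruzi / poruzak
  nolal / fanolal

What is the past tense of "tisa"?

rutiwil and poruzi both have last vowel 'i' yet inflect differently (farutiwil, poruzak), so the last vowel is not what conditions the rule; whether the stem ends in a vowel or a consonant is.
"tisa" ends in a vowel. The stems ending in a vowel (poruzi → poruzak, liruvo → liruvak) drop the final letter and add -ak.
So tisa → tisak.

tisak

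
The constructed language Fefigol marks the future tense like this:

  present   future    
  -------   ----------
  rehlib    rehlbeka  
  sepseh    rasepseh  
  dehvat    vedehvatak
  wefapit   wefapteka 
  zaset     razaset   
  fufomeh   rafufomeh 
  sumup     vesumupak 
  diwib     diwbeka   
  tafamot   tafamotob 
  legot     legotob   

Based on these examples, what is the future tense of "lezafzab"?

velezafzabak

dehvat and wefapit both end in -t yet inflect differently (vedehvatak, wefapteka), so the final letter is not what conditions the rule; the last vowel is.
"lezafzab" has last vowel 'a'. The one such stem in the data (dehvat → vedehvatak) adds ve- … -ak around the stem, so the same rule applies.
The other patterns: stems whose last vowel is 'i' delete the last vowel and add -eka; stems whose last vowel is 'e' add the prefix ra-; stems whose last vowel is 'o' add -ob.
So lezafzab → velezafzabak.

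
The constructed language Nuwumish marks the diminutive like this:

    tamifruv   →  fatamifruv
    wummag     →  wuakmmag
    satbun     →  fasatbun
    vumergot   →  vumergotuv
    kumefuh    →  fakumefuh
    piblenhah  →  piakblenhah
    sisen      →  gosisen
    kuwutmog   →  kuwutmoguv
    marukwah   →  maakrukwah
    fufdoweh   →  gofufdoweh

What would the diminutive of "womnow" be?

kumefuh and marukwah both end in -h yet inflect differently (fakumefuh, maakrukwah), so the final letter is not what conditions the rule; the last vowel is.
"womnow" has last vowel 'o'. The stems whose last vowel is 'o' (kuwutmog → kuwutmoguv, vumergot → vumergotuv) add -uv.
The other patterns: stems whose last vowel is 'u' add the prefix fa-; stems whose last vowel is 'a' insert -ak- after the first vowel; stems whose last vowel is 'e' add the prefix go-.
So womnow → womnowuv.

womnowuv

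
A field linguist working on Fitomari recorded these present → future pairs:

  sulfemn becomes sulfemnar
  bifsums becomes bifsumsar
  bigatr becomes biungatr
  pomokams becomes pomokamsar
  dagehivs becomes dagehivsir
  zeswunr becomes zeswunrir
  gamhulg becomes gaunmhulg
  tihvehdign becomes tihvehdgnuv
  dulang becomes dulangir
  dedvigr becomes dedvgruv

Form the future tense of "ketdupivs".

ketdupivsir

tihvehdign and sulfemn both end in -n yet inflect differently (tihvehdgnuv, sulfemnar), so the final letter is not what conditions the rule; the second-to-last letter is.
"ketdupivs" has second-to-last letter 'v'. The one such stem in the data (dagehivs → dagehivsir) adds -ir, so the same rule applies.
So ketdupivs → ketdupivsir.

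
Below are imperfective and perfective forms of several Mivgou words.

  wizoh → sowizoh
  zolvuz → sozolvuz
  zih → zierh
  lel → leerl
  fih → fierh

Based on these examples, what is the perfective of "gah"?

gaerh

fih and wizoh both end in -h yet inflect differently (fierh, sowizoh), so the final letter is not what conditions the rule; the number of vowels is.
"gah" has 1 vowel. The stems with 1 vowel (fih → fierh, lel → leerl, zih → zierh) insert -er- after the first vowel.
So gah → gaerh.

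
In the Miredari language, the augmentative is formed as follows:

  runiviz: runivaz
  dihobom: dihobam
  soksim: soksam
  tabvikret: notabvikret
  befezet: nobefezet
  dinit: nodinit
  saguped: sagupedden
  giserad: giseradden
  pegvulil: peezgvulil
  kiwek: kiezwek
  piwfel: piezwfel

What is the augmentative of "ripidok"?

riezpidok

runiviz and dinit both have last vowel 'i' yet inflect differently (runivaz, nodinit), so the last vowel is not what conditions the rule; the final letter is.
"ripidok" ends in -k. The one such stem in the data (kiwek → kiezwek) inserts -ez- after the first vowel (as do pegvulil, piwfel), so the same rule applies.
So ripidok → riezpidok.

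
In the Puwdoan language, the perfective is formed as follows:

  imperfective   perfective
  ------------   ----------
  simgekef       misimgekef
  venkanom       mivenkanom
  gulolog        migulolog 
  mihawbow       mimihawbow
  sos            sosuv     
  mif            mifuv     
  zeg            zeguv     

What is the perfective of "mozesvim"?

mimozesvim

"mozesvim" has 3 vowels. The stems with 3 vowels (simgekef → misimgekef, venkanom → mivenkanom, gulolog → migulolog) add the prefix mi-.
The other pattern: stems with 1 vowel add -uv.
So mozesvim → mimozesvim.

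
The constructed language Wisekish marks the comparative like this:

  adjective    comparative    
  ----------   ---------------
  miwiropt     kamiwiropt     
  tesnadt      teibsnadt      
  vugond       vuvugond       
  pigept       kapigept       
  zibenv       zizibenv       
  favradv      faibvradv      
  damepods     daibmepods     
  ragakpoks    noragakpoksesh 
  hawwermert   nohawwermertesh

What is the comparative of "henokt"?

nohenoktesh

miwiropt and tesnadt both end in -t yet inflect differently (kamiwiropt, teibsnadt), so the final letter is not what conditions the rule; the second-to-last letter is.
"henokt" has second-to-last letter 'k'. The one such stem in the data (ragakpoks → noragakpoksesh) adds no- … -esh around the stem, so the same rule applies.
So henokt → nohenoktesh.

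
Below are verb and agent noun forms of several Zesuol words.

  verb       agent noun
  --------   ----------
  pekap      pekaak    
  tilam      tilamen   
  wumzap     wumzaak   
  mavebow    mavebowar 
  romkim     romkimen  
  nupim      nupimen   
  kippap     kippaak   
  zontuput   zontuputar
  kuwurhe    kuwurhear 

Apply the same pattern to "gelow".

"gelow" ends in -w. The one such stem in the data (mavebow → mavebowar) adds -ar, so the same rule applies.
The other patterns: stems ending in -p drop the final letter and add -ak; stems ending in -m add -en.
So gelow → gelowar.

gelowar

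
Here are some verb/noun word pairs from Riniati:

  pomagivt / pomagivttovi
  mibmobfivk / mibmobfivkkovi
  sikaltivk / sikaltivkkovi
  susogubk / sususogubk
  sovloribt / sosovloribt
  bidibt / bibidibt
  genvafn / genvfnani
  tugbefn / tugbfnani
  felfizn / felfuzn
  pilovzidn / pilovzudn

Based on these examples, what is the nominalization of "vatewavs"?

mibmobfivk and susogubk both end in -k yet inflect differently (mibmobfivkkovi, sususogubk), so the final letter is not what conditions the rule; the second-to-last letter is.
"vatewavs" has second-to-last letter 'v'. The stems whose second-to-last letter is 'v' (pomagivt → pomagivttovi, mibmobfivk → mibmobfivkkovi, sikaltivk → sikaltivkkovi) double the final consonant and add -ovi.
So vatewavs → vatewavssovi.

vatewavssovi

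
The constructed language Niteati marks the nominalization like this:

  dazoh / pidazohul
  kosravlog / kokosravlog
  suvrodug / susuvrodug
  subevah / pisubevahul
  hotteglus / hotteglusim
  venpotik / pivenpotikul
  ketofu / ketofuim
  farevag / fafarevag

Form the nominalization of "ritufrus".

farevag and subevah both have last vowel 'a' yet inflect differently (fafarevag, pisubevahul), so the last vowel is not what conditions the rule; the final letter is.
"ritufrus" ends in -s. The one such stem in the data (hotteglus → hotteglusim) adds -im, so the same rule applies.
So ritufrus → ritufrusim.

ritufrusim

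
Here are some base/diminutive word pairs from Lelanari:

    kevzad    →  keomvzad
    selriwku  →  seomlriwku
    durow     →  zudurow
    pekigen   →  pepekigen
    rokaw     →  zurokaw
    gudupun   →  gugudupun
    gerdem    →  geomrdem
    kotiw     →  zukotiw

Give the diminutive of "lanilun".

lalanilun

"lanilun" ends in -n. The stems ending in -n (gudupun → gugudupun, pekigen → pepekigen) repeat the first consonant+vowel as a prefix.
So lanilun → lalanilun.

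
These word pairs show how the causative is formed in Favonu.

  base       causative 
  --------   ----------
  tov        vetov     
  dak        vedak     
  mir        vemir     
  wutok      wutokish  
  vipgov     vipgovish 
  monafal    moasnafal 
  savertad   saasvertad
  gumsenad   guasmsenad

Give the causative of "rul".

dak and wutok both end in -k yet inflect differently (vedak, wutokish), so the final letter is not what conditions the rule; the number of vowels is.
"rul" has 1 vowel. The stems with 1 vowel (tov → vetov, dak → vedak, mir → vemir) add the prefix ve-.
The other patterns: stems with 2 vowels add -ish; stems with 3 vowels insert -as- after the first vowel.
So rul → verul.

verul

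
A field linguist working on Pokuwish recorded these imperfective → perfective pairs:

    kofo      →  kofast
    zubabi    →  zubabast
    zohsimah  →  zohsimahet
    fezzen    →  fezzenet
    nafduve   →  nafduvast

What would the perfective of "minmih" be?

nafduve and fezzen both have last vowel 'e' yet inflect differently (nafduvast, fezzenet), so the last vowel is not what conditions the rule; whether the stem ends in a vowel or a consonant is.
"minmih" ends in a consonant. The stems ending in a consonant (zohsimah → zohsimahet, fezzen → fezzenet) add -et.
The other pattern: stems ending in a vowel drop the final letter and add -ast.
So minmih → minmihet.

minmihet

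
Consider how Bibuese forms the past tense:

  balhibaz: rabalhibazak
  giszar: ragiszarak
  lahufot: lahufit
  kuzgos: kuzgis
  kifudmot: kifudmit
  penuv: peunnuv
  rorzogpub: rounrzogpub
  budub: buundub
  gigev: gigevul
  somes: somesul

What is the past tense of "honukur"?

hounnukur

penuv and gigev both end in -v yet inflect differently (peunnuv, gigevul), so the final letter is not what conditions the rule; the last vowel is.
"honukur" has last vowel 'u'. The stems whose last vowel is 'u' (penuv → peunnuv, rorzogpub → rounrzogpub, budub → buundub) insert -un- after the first vowel.
So honukur → hounnukur.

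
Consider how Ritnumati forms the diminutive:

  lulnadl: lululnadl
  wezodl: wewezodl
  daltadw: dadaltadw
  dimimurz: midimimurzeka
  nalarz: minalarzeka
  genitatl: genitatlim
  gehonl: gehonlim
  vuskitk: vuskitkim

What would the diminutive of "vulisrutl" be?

vulisrutlim

lulnadl and genitatl both end in -l yet inflect differently (lululnadl, genitatlim), so the final letter is not what conditions the rule; the second-to-last letter is.
"vulisrutl" has second-to-last letter 't'. The stems whose second-to-last letter is 't' (genitatl → genitatlim, vuskitk → vuskitkim) add -im.
So vulisrutl → vulisrutlim.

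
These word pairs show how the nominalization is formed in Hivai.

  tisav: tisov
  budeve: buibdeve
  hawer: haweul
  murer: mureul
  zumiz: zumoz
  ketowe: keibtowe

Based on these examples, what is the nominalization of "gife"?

giibfe

murer and budeve both have last vowel 'e' yet inflect differently (mureul, buibdeve), so the last vowel is not what conditions the rule; the final letter is.
"gife" ends in -e. The stems ending in -e (budeve → buibdeve, ketowe → keibtowe) insert -ib- after the first vowel.
The other patterns: stems ending in -r drop the final letter and add -ul; stems ending in -v or -z change the last vowel to 'o'.
So gife → giibfe.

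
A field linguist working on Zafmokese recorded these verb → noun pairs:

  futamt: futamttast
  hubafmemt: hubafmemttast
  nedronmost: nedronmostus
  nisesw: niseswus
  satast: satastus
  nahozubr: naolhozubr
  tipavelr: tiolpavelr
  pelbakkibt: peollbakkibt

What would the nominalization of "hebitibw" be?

futamt and nedronmost both end in -t yet inflect differently (futamttast, nedronmostus), so the final letter is not what conditions the rule; the second-to-last letter is.
"hebitibw" has second-to-last letter 'b'. The stems whose second-to-last letter is 'b' (nahozubr → naolhozubr, pelbakkibt → peollbakkibt) insert -ol- after the first vowel.
So hebitibw → heolbitibw.

heolbitibw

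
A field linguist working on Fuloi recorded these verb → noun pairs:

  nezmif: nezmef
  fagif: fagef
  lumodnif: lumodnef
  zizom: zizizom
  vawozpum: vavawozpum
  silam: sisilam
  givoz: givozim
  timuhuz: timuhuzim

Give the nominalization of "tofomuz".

tofomuzim

zizom and givoz both have last vowel 'o' yet inflect differently (zizizom, givozim), so the last vowel is not what conditions the rule; the final letter is.
"tofomuz" ends in -z. The stems ending in -z (givoz → givozim, timuhuz → timuhuzim) add -im.
So tofomuz → tofomuzim.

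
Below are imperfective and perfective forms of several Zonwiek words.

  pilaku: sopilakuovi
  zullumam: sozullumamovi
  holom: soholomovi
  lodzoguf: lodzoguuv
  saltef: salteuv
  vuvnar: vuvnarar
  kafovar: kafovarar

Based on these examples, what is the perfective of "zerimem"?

sozerimemovi

pilaku and lodzoguf both have last vowel 'u' yet inflect differently (sopilakuovi, lodzoguuv), so the last vowel is not what conditions the rule; the final letter is.
"zerimem" ends in -m. The stems ending in -m (zullumam → sozullumamovi, holom → soholomovi) add so- … -ovi around the stem.
So zerimem → sozerimemovi.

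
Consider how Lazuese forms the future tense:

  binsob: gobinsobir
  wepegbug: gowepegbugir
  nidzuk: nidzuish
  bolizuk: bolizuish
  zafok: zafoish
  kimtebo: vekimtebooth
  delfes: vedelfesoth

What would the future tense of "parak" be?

wepegbug and nidzuk both have last vowel 'u' yet inflect differently (gowepegbugir, nidzuish), so the last vowel is not what conditions the rule; the final letter is.
"parak" ends in -k. The stems ending in -k (nidzuk → nidzuish, bolizuk → bolizuish, zafok → zafoish) drop the final letter and add -ish.
So parak → paraish.

paraish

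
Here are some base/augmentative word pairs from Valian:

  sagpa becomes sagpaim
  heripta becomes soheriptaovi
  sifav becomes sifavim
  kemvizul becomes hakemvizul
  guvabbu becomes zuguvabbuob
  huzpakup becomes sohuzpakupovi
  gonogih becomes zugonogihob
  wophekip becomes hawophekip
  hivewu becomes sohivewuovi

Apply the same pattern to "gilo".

wophekip and huzpakup both end in -p yet inflect differently (hawophekip, sohuzpakupovi), so the final letter is not what conditions the rule; the first letter is.
"gilo" begins with g-. The stems beginning with g- (gonogih → zugonogihob, guvabbu → zuguvabbuob) add zu- … -ob around the stem.
The other patterns: stems beginning with k- or w- add the prefix ha-; stems beginning with s- add -im; stems beginning with h- add so- … -ovi around the stem.
So gilo → zugiloob.

zugiloob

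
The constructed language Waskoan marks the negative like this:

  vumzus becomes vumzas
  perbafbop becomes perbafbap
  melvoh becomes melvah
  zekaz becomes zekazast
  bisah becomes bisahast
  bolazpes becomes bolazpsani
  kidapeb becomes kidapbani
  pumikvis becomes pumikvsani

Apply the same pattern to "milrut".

melvoh and bisah both end in -h yet inflect differently (melvah, bisahast), so the final letter is not what conditions the rule; the last vowel is.
"milrut" has last vowel 'u'. The one such stem in the data (vumzus → vumzas) changes the last vowel to 'a' (as do perbafbop, melvoh), so the same rule applies.
So milrut → milrat.

milrat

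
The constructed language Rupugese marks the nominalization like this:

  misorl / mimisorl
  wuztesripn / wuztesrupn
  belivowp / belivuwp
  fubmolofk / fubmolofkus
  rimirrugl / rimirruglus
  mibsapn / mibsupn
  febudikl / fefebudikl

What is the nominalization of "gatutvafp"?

rimirrugl and misorl both end in -l yet inflect differently (rimirruglus, mimisorl), so the final letter is not what conditions the rule; the second-to-last letter is.
"gatutvafp" has second-to-last letter 'f'. The one such stem in the data (fubmolofk → fubmolofkus) adds -us, so the same rule applies.
The other patterns: stems whose second-to-last letter is 'p' or 'w' change the last vowel to 'u'; stems whose second-to-last letter is 'k' or 'r' repeat the first consonant+vowel as a prefix.
So gatutvafp → gatutvafpus.

gatutvafpus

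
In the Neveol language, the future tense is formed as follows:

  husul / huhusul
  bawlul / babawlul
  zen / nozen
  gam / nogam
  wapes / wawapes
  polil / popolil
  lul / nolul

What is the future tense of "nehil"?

nenehil

lul and husul both end in -l yet inflect differently (nolul, huhusul), so the final letter is not what conditions the rule; the number of vowels is.
"nehil" has 2 vowels. The stems with 2 vowels (husul → huhusul, wapes → wawapes, polil → popolil) repeat the first consonant+vowel as a prefix.
So nehil → nenehil.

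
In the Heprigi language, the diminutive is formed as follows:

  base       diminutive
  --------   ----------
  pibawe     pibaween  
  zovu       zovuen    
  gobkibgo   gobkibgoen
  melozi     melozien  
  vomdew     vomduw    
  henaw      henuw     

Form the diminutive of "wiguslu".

pibawe and vomdew both have last vowel 'e' yet inflect differently (pibaween, vomduw), so the last vowel is not what conditions the rule; whether the stem ends in a vowel or a consonant is.
"wiguslu" ends in a vowel. The stems ending in a vowel (pibawe → pibaween, zovu → zovuen, gobkibgo → gobkibgoen) add -en.
So wiguslu → wigusluen.

wigusluen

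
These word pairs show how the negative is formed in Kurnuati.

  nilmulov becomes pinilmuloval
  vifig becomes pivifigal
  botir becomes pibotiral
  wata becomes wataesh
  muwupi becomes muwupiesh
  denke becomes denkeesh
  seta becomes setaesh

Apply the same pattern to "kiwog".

vifig and muwupi both have last vowel 'i' yet inflect differently (pivifigal, muwupiesh), so the last vowel is not what conditions the rule; whether the stem ends in a vowel or a consonant is.
"kiwog" ends in a consonant. The stems ending in a consonant (nilmulov → pinilmuloval, vifig → pivifigal, botir → pibotiral) add pi- … -al around the stem.
The other pattern: stems ending in a vowel add -esh.
So kiwog → pikiwogal.

pikiwogal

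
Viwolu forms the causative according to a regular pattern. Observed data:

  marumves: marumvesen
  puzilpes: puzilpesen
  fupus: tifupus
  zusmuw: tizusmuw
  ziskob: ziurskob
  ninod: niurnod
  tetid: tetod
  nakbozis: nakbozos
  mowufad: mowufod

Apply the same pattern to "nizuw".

tinizuw

"nizuw" has last vowel 'u'. The stems whose last vowel is 'u' (fupus → tifupus, zusmuw → tizusmuw) add the prefix ti-.
The other patterns: stems whose last vowel is 'e' add -en; stems whose last vowel is 'o' insert -ur- after the first vowel; stems whose last vowel is 'a' or 'i' change the last vowel to 'o'.
So nizuw → tinizuw.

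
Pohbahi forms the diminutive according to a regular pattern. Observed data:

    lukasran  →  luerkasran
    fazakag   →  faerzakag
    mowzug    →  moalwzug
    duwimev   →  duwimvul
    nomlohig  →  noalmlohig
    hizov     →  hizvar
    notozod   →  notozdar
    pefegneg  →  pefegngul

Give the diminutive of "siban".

hizov and duwimev both end in -v yet inflect differently (hizvar, duwimvul), so the final letter is not what conditions the rule; the last vowel is.
"siban" has last vowel 'a'. The stems whose last vowel is 'a' (fazakag → faerzakag, lukasran → luerkasran) insert -er- after the first vowel.
So siban → sierban.

sierban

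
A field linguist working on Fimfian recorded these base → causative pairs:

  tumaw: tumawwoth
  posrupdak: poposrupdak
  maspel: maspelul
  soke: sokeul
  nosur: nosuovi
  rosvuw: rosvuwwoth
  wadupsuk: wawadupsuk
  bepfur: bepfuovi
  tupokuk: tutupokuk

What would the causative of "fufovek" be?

fufufovek

nosur and wadupsuk both have last vowel 'u' yet inflect differently (nosuovi, wawadupsuk), so the last vowel is not what conditions the rule; the final letter is.
"fufovek" ends in -k. The stems ending in -k (wadupsuk → wawadupsuk, tupokuk → tutupokuk, posrupdak → poposrupdak) repeat the first consonant+vowel as a prefix.
So fufovek → fufufovek.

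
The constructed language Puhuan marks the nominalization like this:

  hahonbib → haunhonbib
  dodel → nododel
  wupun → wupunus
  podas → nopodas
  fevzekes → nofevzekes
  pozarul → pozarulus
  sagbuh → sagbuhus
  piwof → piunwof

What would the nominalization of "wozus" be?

wozusus

pozarul and dodel both end in -l yet inflect differently (pozarulus, nododel), so the final letter is not what conditions the rule; the last vowel is.
"wozus" has last vowel 'u'. The stems whose last vowel is 'u' (wupun → wupunus, pozarul → pozarulus, sagbuh → sagbuhus) add -us.
The other patterns: stems whose last vowel is 'a' or 'e' add the prefix no-; stems whose last vowel is 'i' or 'o' insert -un- after the first vowel.
So wozus → wozusus.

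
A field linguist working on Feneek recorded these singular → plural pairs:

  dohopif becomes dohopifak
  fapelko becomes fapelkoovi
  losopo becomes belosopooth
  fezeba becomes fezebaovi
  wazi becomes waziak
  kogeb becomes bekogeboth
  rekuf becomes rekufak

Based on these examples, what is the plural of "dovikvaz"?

losopo and fapelko both end in -o yet inflect differently (belosopooth, fapelkoovi), so the final letter is not what conditions the rule; the first letter is.
"dovikvaz" begins with d-. The one such stem in the data (dohopif → dohopifak) adds -ak, so the same rule applies.
The other patterns: stems beginning with k- or l- add be- … -oth around the stem; stems beginning with f- add -ovi.
So dovikvaz → dovikvazak.

dovikvazak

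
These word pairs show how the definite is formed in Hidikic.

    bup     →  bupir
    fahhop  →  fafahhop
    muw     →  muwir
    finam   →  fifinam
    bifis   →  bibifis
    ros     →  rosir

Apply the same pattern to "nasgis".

nanasgis

"nasgis" has 2 vowels. The stems with 2 vowels (bifis → bibifis, finam → fifinam, fahhop → fafahhop) repeat the first consonant+vowel as a prefix.
So nasgis → nanasgis.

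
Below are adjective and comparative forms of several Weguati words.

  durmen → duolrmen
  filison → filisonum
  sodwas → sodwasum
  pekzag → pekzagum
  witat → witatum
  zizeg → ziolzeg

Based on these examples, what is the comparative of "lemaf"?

zizeg and pekzag both end in -g yet inflect differently (ziolzeg, pekzagum), so the final letter is not what conditions the rule; the last vowel is.
"lemaf" has last vowel 'a'. The stems whose last vowel is 'a' (pekzag → pekzagum, witat → witatum, sodwas → sodwasum) add -um.
So lemaf → lemafum.

lemafum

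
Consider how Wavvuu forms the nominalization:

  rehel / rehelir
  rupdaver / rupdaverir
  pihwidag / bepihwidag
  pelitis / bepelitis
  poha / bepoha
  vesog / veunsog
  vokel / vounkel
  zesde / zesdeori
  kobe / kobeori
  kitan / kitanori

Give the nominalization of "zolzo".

"zolzo" begins with z-. The one such stem in the data (zesde → zesdeori) adds -ori, so the same rule applies.
So zolzo → zolzoori.

zolzoori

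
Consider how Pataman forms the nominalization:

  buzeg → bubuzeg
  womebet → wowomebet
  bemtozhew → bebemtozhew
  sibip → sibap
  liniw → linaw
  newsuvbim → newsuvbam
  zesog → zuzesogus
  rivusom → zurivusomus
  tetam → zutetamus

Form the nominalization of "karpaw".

zukarpawus

bemtozhew and liniw both end in -w yet inflect differently (bebemtozhew, linaw), so the final letter is not what conditions the rule; the last vowel is.
"karpaw" has last vowel 'a'. The one such stem in the data (tetam → zutetamus) adds zu- … -us around the stem, so the same rule applies.
So karpaw → zukarpawus.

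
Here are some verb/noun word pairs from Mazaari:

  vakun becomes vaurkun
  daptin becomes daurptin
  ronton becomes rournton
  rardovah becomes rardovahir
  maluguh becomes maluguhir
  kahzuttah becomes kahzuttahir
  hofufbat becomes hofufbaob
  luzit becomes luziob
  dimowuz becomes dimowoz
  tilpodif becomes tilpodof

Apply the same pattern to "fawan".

"fawan" ends in -n. The stems ending in -n (vakun → vaurkun, daptin → daurptin, ronton → rournton) insert -ur- after the first vowel.
So fawan → faurwan.

faurwan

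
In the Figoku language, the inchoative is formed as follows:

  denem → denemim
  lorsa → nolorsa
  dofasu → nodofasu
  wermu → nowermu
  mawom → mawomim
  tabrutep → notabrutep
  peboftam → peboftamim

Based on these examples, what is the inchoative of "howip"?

peboftam and lorsa both have last vowel 'a' yet inflect differently (peboftamim, nolorsa), so the last vowel is not what conditions the rule; the final letter is.
"howip" ends in -p. The one such stem in the data (tabrutep → notabrutep) adds the prefix no-, so the same rule applies.
The other pattern: stems ending in -m add -im.
So howip → nohowip.

nohowip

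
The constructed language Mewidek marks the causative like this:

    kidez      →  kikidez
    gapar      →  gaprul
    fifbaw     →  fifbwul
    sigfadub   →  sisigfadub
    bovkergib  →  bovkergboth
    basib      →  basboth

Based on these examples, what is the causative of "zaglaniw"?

zaglanwoth

bovkergib and sigfadub both end in -b yet inflect differently (bovkergboth, sisigfadub), so the final letter is not what conditions the rule; the last vowel is.
"zaglaniw" has last vowel 'i'. The stems whose last vowel is 'i' (bovkergib → bovkergboth, basib → basboth) delete the last vowel and add -oth.
So zaglaniw → zaglanwoth.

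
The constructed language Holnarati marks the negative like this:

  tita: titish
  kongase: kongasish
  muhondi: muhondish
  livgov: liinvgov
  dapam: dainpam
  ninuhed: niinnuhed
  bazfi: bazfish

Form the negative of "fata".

fatish

tita and dapam both have last vowel 'a' yet inflect differently (titish, dainpam), so the last vowel is not what conditions the rule; whether the stem ends in a vowel or a consonant is.
"fata" ends in a vowel. The stems ending in a vowel (bazfi → bazfish, tita → titish, kongase → kongasish) drop the final letter and add -ish.
So fata → fatish.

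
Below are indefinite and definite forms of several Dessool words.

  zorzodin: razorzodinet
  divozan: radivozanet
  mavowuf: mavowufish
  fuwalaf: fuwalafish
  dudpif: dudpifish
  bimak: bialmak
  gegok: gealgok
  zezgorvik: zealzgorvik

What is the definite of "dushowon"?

divozan and fuwalaf both have last vowel 'a' yet inflect differently (radivozanet, fuwalafish), so the last vowel is not what conditions the rule; the final letter is.
"dushowon" ends in -n. The stems ending in -n (zorzodin → razorzodinet, divozan → radivozanet) add ra- … -et around the stem.
So dushowon → radushowonet.

radushowonet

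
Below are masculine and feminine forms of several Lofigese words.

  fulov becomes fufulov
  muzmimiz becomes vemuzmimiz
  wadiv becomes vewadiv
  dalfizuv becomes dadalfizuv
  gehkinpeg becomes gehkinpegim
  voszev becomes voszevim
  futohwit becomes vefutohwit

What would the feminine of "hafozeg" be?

voszev and wadiv both end in -v yet inflect differently (voszevim, vewadiv), so the final letter is not what conditions the rule; the last vowel is.
"hafozeg" has last vowel 'e'. The stems whose last vowel is 'e' (voszev → voszevim, gehkinpeg → gehkinpegim) add -im.
So hafozeg → hafozegim.

hafozegim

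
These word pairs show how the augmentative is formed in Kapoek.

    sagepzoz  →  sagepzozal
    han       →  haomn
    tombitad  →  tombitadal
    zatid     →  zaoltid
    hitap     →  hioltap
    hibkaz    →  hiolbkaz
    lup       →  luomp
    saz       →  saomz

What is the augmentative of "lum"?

luomm

lup and hitap both end in -p yet inflect differently (luomp, hioltap), so the final letter is not what conditions the rule; the number of vowels is.
"lum" has 1 vowel. The stems with 1 vowel (lup → luomp, han → haomn, saz → saomz) insert -om- after the first vowel.
So lum → luomm.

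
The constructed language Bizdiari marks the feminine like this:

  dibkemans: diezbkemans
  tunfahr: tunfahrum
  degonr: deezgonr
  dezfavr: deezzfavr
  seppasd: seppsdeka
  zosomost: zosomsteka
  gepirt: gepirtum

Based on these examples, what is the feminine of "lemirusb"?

lemirsbeka

zosomost and gepirt both end in -t yet inflect differently (zosomsteka, gepirtum), so the final letter is not what conditions the rule; the second-to-last letter is.
"lemirusb" has second-to-last letter 's'. The stems whose second-to-last letter is 's' (zosomost → zosomsteka, seppasd → seppsdeka) delete the last vowel and add -eka.
The other patterns: stems whose second-to-last letter is 'n' or 'v' insert -ez- after the first vowel; stems whose second-to-last letter is 'h' or 'r' add -um.
So lemirusb → lemirsbeka.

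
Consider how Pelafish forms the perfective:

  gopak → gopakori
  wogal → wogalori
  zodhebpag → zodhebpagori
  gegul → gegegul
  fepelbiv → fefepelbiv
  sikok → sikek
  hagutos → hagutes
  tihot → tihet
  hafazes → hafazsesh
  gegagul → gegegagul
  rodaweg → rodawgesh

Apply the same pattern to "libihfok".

"libihfok" has last vowel 'o'. The stems whose last vowel is 'o' (tihot → tihet, hagutos → hagutes, sikok → sikek) change the last vowel to 'e'.
The other patterns: stems whose last vowel is 'e' delete the last vowel and add -esh; stems whose last vowel is 'a' add -ori; stems whose last vowel is 'i' or 'u' repeat the first consonant+vowel as a prefix.
So libihfok → libihfek.

libihfek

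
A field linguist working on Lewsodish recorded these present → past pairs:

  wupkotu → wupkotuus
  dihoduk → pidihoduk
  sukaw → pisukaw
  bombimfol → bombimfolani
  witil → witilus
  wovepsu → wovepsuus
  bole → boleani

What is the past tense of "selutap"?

piselutap

witil and bombimfol both end in -l yet inflect differently (witilus, bombimfolani), so the final letter is not what conditions the rule; the first letter is.
"selutap" begins with s-. The one such stem in the data (sukaw → pisukaw) adds the prefix pi-, so the same rule applies.
So selutap → piselutap.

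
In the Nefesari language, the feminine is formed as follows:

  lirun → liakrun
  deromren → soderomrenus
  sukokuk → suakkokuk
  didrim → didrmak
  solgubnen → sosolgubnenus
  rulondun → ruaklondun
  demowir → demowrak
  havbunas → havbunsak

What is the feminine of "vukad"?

vukdak

rulondun and deromren both end in -n yet inflect differently (ruaklondun, soderomrenus), so the final letter is not what conditions the rule; the last vowel is.
"vukad" has last vowel 'a'. The one such stem in the data (havbunas → havbunsak) deletes the last vowel and adds -ak (as do didrim, demowir), so the same rule applies.
The other patterns: stems whose last vowel is 'u' insert -ak- after the first vowel; stems whose last vowel is 'e' add so- … -us around the stem.
So vukad → vukdak.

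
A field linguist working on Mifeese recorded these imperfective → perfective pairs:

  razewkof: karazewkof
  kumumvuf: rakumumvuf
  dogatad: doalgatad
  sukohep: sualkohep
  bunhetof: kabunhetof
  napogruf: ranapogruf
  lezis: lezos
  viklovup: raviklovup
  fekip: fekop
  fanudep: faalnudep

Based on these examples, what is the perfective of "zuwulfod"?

kazuwulfod

fanudep and fekip both end in -p yet inflect differently (faalnudep, fekop), so the final letter is not what conditions the rule; the last vowel is.
"zuwulfod" has last vowel 'o'. The stems whose last vowel is 'o' (razewkof → karazewkof, bunhetof → kabunhetof) add the prefix ka-.
The other patterns: stems whose last vowel is 'a' or 'e' insert -al- after the first vowel; stems whose last vowel is 'i' change the last vowel to 'o'; stems whose last vowel is 'u' add the prefix ra-.
So zuwulfod → kazuwulfod.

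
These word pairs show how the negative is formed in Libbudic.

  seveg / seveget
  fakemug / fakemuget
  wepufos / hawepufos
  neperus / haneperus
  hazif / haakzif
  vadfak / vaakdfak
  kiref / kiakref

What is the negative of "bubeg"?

bubeget

fakemug and neperus both have last vowel 'u' yet inflect differently (fakemuget, haneperus), so the last vowel is not what conditions the rule; the final letter is.
"bubeg" ends in -g. The stems ending in -g (seveg → seveget, fakemug → fakemuget) add -et.
So bubeg → bubeget.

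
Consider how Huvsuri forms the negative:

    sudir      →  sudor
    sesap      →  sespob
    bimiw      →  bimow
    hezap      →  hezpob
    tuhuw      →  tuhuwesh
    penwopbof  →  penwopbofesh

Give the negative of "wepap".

weppob

bimiw and tuhuw both end in -w yet inflect differently (bimow, tuhuwesh), so the final letter is not what conditions the rule; the last vowel is.
"wepap" has last vowel 'a'. The stems whose last vowel is 'a' (hezap → hezpob, sesap → sespob) delete the last vowel and add -ob.
The other patterns: stems whose last vowel is 'i' change the last vowel to 'o'; stems whose last vowel is 'o' or 'u' add -esh.
So wepap → weppob.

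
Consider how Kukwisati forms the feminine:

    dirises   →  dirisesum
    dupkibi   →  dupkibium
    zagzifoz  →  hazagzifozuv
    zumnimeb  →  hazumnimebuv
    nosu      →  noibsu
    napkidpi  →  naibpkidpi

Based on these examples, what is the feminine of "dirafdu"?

dirafduum

"dirafdu" begins with d-. The stems beginning with d- (dirises → dirisesum, dupkibi → dupkibium) add -um.
So dirafdu → dirafduum.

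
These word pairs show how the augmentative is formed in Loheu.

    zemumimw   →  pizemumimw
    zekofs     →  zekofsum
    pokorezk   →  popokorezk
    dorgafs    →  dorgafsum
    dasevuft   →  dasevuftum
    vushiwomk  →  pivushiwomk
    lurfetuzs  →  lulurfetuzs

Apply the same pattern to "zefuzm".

lurfetuzs and dorgafs both end in -s yet inflect differently (lulurfetuzs, dorgafsum), so the final letter is not what conditions the rule; the second-to-last letter is.
"zefuzm" has second-to-last letter 'z'. The stems whose second-to-last letter is 'z' (pokorezk → popokorezk, lurfetuzs → lulurfetuzs) repeat the first consonant+vowel as a prefix.
The other patterns: stems whose second-to-last letter is 'f' add -um; stems whose second-to-last letter is 'm' add the prefix pi-.
So zefuzm → zezefuzm.

zezefuzm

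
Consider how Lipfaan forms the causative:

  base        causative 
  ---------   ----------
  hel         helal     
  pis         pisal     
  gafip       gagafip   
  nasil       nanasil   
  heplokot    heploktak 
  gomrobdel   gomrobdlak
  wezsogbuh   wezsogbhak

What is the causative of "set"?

hel and nasil both end in -l yet inflect differently (helal, nanasil), so the final letter is not what conditions the rule; the number of vowels is.
"set" has 1 vowel. The stems with 1 vowel (hel → helal, pis → pisal) add -al.
So set → setal.

setal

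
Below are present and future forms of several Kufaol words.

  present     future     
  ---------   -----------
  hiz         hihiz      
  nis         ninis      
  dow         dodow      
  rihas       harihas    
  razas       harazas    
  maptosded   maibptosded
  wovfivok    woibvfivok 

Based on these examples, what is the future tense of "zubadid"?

nis and rihas both end in -s yet inflect differently (ninis, harihas), so the final letter is not what conditions the rule; the number of vowels is.
"zubadid" has 3 vowels. The stems with 3 vowels (maptosded → maibptosded, wovfivok → woibvfivok) insert -ib- after the first vowel.
The other patterns: stems with 1 vowel repeat the first consonant+vowel as a prefix; stems with 2 vowels add the prefix ha-.
So zubadid → zuibbadid.

zuibbadid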